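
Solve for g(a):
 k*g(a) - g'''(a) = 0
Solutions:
 g(a) = C1*exp(a*k^(1/3)) + C2*exp(a*k^(1/3)*(-1 + sqrt(3)*I)/2) + C3*exp(-a*k^(1/3)*(1 + sqrt(3)*I)/2)


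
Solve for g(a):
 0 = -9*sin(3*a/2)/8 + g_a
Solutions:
 g(a) = C1 - 3*cos(3*a/2)/4


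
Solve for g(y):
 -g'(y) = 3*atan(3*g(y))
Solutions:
 Integral(1/atan(3*_y), (_y, g(y))) = C1 - 3*y


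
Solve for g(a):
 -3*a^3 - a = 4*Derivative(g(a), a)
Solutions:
 g(a) = C1 - 3*a^4/16 - a^2/8


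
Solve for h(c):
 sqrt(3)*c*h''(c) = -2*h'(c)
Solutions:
 h(c) = C1 + C2*c^(1 - 2*sqrt(3)/3)


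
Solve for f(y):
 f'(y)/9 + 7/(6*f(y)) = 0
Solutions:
 f(y) = -sqrt(C1 - 21*y)
 f(y) = sqrt(C1 - 21*y)


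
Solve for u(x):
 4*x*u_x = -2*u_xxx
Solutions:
 u(x) = C1 + Integral(C2*airyai(-2^(1/3)*x) + C3*airybi(-2^(1/3)*x), x)


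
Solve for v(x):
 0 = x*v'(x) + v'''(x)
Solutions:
 v(x) = C1 + Integral(C2*airyai(-x) + C3*airybi(-x), x)


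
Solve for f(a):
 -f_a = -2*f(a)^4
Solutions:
 f(a) = (-1/(C1 + 6*a))^(1/3)
 f(a) = (-1/(C1 + 2*a))^(1/3)*(-3^(2/3) - 3*3^(1/6)*I)/6
 f(a) = (-1/(C1 + 2*a))^(1/3)*(-3^(2/3) + 3*3^(1/6)*I)/6


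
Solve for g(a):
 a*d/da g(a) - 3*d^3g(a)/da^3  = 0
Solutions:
 g(a) = C1 + Integral(C2*airyai(3^(2/3)*a/3) + C3*airybi(3^(2/3)*a/3), a)


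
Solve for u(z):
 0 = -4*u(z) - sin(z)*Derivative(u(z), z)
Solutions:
 u(z) = C1*(cos(z)^2 + 2*cos(z) + 1)/(cos(z)^2 - 2*cos(z) + 1)


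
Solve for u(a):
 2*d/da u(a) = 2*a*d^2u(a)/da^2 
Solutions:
 u(a) = C1 + C2*a^2


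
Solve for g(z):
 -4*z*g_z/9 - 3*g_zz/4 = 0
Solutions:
 g(z) = C1 + C2*erf(2*sqrt(6)*z/9)


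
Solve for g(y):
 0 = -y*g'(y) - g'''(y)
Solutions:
 g(y) = C1 + Integral(C2*airyai(-y) + C3*airybi(-y), y)


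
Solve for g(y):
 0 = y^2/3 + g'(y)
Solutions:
 g(y) = C1 - y^3/9


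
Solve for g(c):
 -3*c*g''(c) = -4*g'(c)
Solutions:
 g(c) = C1 + C2*c^(7/3)


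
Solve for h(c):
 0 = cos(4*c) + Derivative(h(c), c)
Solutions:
 h(c) = C1 - sin(4*c)/4


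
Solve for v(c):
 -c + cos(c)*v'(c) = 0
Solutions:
 v(c) = C1 + Integral(c/cos(c), c)


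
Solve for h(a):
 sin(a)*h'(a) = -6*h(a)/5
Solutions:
 h(a) = C1*(cos(a) + 1)^(3/5)/(cos(a) - 1)^(3/5)


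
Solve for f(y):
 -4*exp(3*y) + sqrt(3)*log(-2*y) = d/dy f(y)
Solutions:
 f(y) = C1 + sqrt(3)*y*log(-y) + sqrt(3)*y*(-1 + log(2)) - 4*exp(3*y)/3


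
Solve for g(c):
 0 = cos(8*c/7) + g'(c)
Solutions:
 g(c) = C1 - 7*sin(8*c/7)/8


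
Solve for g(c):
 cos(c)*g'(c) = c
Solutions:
 g(c) = C1 + Integral(c/cos(c), c)


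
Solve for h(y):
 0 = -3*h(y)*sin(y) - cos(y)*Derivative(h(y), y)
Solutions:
 h(y) = C1*cos(y)^3


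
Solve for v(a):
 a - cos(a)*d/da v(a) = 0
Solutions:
 v(a) = C1 + Integral(a/cos(a), a)


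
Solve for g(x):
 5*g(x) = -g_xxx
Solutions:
 g(x) = C3*exp(-5^(1/3)*x) + (C1*sin(sqrt(3)*5^(1/3)*x/2) + C2*cos(sqrt(3)*5^(1/3)*x/2))*exp(5^(1/3)*x/2)


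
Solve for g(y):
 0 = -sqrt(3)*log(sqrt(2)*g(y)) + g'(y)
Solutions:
 -2*sqrt(3)*Integral(1/(2*log(_y) + log(2)), (_y, g(y)))/3 = C1 - y


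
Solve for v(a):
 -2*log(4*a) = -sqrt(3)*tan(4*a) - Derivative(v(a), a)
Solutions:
 v(a) = C1 + 2*a*log(a) - 2*a + 4*a*log(2) + sqrt(3)*log(cos(4*a))/4


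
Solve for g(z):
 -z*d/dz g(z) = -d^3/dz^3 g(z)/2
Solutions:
 g(z) = C1 + Integral(C2*airyai(2^(1/3)*z) + C3*airybi(2^(1/3)*z), z)


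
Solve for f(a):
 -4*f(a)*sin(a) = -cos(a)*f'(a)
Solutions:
 f(a) = C1/cos(a)^4


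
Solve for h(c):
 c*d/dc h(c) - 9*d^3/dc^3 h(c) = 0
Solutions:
 h(c) = C1 + Integral(C2*airyai(3^(1/3)*c/3) + C3*airybi(3^(1/3)*c/3), c)


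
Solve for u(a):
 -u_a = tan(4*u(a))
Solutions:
 u(a) = -asin(C1*exp(-4*a))/4 + pi/4
 u(a) = asin(C1*exp(-4*a))/4


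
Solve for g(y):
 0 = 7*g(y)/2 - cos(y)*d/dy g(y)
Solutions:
 g(y) = C1*(sin(y) + 1)^(7/4)/(sin(y) - 1)^(7/4)


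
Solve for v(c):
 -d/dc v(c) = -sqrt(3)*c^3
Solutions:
 v(c) = C1 + sqrt(3)*c^4/4


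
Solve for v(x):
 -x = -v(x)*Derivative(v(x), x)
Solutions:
 v(x) = -sqrt(C1 + x^2)
 v(x) = sqrt(C1 + x^2)


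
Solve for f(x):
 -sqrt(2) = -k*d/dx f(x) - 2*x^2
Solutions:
 f(x) = C1 - 2*x^3/(3*k) + sqrt(2)*x/k


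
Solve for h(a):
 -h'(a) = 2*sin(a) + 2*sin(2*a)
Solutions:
 h(a) = C1 + 2*cos(a) + cos(2*a)


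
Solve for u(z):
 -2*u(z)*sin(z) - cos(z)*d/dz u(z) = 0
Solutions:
 u(z) = C1*cos(z)^2


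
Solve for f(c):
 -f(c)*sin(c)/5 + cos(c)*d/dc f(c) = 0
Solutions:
 f(c) = C1/cos(c)^(1/5)


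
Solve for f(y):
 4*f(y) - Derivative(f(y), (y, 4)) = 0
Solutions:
 f(y) = C1*exp(-sqrt(2)*y) + C2*exp(sqrt(2)*y) + C3*sin(sqrt(2)*y) + C4*cos(sqrt(2)*y)


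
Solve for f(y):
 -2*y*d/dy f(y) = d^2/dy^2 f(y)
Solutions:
 f(y) = C1 + C2*erf(y)


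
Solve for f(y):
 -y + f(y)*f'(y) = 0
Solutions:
 f(y) = -sqrt(C1 + y^2)
 f(y) = sqrt(C1 + y^2)


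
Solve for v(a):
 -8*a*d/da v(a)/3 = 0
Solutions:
 v(a) = C1


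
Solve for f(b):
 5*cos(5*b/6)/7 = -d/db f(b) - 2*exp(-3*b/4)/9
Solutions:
 f(b) = C1 - 6*sin(5*b/6)/7 + 8*exp(-3*b/4)/27


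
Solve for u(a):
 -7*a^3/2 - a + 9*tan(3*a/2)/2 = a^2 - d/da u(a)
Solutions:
 u(a) = C1 + 7*a^4/8 + a^3/3 + a^2/2 + 3*log(cos(3*a/2))


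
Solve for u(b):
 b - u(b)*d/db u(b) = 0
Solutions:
 u(b) = -sqrt(C1 + b^2)
 u(b) = sqrt(C1 + b^2)


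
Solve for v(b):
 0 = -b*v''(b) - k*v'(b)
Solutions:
 v(b) = C1 + b^(1 - re(k))*(C2*sin(log(b)*Abs(im(k))) + C3*cos(log(b)*im(k)))


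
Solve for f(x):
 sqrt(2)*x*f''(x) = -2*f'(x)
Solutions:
 f(x) = C1 + C2*x^(1 - sqrt(2))


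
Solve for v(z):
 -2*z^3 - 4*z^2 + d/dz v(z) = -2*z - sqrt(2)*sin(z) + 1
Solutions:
 v(z) = C1 + z^4/2 + 4*z^3/3 - z^2 + z + sqrt(2)*cos(z)


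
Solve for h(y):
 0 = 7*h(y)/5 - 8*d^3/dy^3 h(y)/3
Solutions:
 h(y) = C3*exp(21^(1/3)*5^(2/3)*y/10) + (C1*sin(3^(5/6)*5^(2/3)*7^(1/3)*y/20) + C2*cos(3^(5/6)*5^(2/3)*7^(1/3)*y/20))*exp(-21^(1/3)*5^(2/3)*y/20)


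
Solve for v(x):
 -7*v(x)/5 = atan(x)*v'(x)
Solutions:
 v(x) = C1*exp(-7*Integral(1/atan(x), x)/5)


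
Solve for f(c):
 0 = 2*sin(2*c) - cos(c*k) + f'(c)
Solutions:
 f(c) = C1 + cos(2*c) + sin(c*k)/k


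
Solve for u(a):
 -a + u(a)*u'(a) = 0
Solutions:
 u(a) = -sqrt(C1 + a^2)
 u(a) = sqrt(C1 + a^2)


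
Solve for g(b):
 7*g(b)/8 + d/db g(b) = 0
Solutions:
 g(b) = C1*exp(-7*b/8)


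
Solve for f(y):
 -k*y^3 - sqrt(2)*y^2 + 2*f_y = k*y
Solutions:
 f(y) = C1 + k*y^4/8 + k*y^2/4 + sqrt(2)*y^3/6


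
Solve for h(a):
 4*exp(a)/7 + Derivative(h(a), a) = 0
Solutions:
 h(a) = C1 - 4*exp(a)/7


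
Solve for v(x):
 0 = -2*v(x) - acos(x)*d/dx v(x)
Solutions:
 v(x) = C1*exp(-2*Integral(1/acos(x), x))


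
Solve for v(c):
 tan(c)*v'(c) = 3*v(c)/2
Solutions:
 v(c) = C1*sin(c)^(3/2)


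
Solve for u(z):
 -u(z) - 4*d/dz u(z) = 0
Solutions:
 u(z) = C1*exp(-z/4)


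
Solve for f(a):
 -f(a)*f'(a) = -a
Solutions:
 f(a) = -sqrt(C1 + a^2)
 f(a) = sqrt(C1 + a^2)


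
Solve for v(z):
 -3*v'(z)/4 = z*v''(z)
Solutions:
 v(z) = C1 + C2*z^(1/4)


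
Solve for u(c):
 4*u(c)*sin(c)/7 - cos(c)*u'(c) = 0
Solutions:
 u(c) = C1/cos(c)^(4/7)


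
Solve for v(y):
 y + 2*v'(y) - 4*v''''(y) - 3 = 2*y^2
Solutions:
 v(y) = C1 + C4*exp(2^(2/3)*y/2) + y^3/3 - y^2/4 + 3*y/2 + (C2*sin(2^(2/3)*sqrt(3)*y/4) + C3*cos(2^(2/3)*sqrt(3)*y/4))*exp(-2^(2/3)*y/4)


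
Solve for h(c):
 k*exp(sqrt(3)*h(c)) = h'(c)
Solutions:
 h(c) = sqrt(3)*(2*log(-1/(C1 + c*k)) - log(3))/6


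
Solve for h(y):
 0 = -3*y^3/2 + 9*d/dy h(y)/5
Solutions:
 h(y) = C1 + 5*y^4/24


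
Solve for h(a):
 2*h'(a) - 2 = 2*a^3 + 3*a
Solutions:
 h(a) = C1 + a^4/4 + 3*a^2/4 + a


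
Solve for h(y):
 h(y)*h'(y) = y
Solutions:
 h(y) = -sqrt(C1 + y^2)
 h(y) = sqrt(C1 + y^2)


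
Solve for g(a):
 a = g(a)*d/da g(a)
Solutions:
 g(a) = -sqrt(C1 + a^2)
 g(a) = sqrt(C1 + a^2)


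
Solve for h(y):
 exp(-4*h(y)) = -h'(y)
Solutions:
 h(y) = log(-I*(C1 - 4*y)^(1/4))
 h(y) = log(I*(C1 - 4*y)^(1/4))
 h(y) = log(-(C1 - 4*y)^(1/4))
 h(y) = log(C1 - 4*y)/4


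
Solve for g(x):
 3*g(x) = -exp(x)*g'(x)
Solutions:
 g(x) = C1*exp(3*exp(-x))


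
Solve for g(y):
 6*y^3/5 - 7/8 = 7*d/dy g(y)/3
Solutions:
 g(y) = C1 + 9*y^4/70 - 3*y/8


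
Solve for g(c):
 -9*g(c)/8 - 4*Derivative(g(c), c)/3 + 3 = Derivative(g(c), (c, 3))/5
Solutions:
 g(c) = C1*exp(10^(1/3)*c*(-32*5^(1/3)/(243 + sqrt(140969))^(1/3) + 2^(1/3)*(243 + sqrt(140969))^(1/3))/24)*sin(10^(1/3)*sqrt(3)*c*(32*5^(1/3)/(243 + sqrt(140969))^(1/3) + 2^(1/3)*(243 + sqrt(140969))^(1/3))/24) + C2*exp(10^(1/3)*c*(-32*5^(1/3)/(243 + sqrt(140969))^(1/3) + 2^(1/3)*(243 + sqrt(140969))^(1/3))/24)*cos(10^(1/3)*sqrt(3)*c*(32*5^(1/3)/(243 + sqrt(140969))^(1/3) + 2^(1/3)*(243 + sqrt(140969))^(1/3))/24) + C3*exp(-10^(1/3)*c*(-32*5^(1/3)/(243 + sqrt(140969))^(1/3) + 2^(1/3)*(243 + sqrt(140969))^(1/3))/12) + 8/3


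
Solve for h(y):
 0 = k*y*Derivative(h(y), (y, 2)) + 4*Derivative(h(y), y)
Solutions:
 h(y) = C1 + y^(((re(k) - 4)*re(k) + im(k)^2)/(re(k)^2 + im(k)^2))*(C2*sin(4*log(y)*Abs(im(k))/(re(k)^2 + im(k)^2)) + C3*cos(4*log(y)*im(k)/(re(k)^2 + im(k)^2)))


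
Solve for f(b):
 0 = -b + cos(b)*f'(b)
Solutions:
 f(b) = C1 + Integral(b/cos(b), b)


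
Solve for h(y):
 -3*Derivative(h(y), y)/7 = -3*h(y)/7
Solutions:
 h(y) = C1*exp(y)


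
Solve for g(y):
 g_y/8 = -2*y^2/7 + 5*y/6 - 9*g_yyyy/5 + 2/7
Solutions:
 g(y) = C1 + C4*exp(-15^(1/3)*y/6) - 16*y^3/21 + 10*y^2/3 + 16*y/7 + (C2*sin(3^(5/6)*5^(1/3)*y/12) + C3*cos(3^(5/6)*5^(1/3)*y/12))*exp(15^(1/3)*y/12)


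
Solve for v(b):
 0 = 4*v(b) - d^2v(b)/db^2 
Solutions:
 v(b) = C1*exp(-2*b) + C2*exp(2*b)


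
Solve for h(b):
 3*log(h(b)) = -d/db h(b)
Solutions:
 li(h(b)) = C1 - 3*b


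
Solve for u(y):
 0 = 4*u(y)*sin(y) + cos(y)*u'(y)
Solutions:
 u(y) = C1*cos(y)^4


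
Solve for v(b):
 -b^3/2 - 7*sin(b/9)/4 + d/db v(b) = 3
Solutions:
 v(b) = C1 + b^4/8 + 3*b - 63*cos(b/9)/4


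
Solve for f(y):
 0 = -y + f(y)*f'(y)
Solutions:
 f(y) = -sqrt(C1 + y^2)
 f(y) = sqrt(C1 + y^2)


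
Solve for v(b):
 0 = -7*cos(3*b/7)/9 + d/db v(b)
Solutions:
 v(b) = C1 + 49*sin(3*b/7)/27


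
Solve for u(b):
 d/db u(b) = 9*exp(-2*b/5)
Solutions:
 u(b) = C1 - 45*exp(-2*b/5)/2


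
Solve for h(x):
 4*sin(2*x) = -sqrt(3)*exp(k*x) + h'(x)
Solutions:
 h(x) = C1 - 2*cos(2*x) + sqrt(3)*exp(k*x)/k


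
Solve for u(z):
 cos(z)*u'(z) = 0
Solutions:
 u(z) = C1


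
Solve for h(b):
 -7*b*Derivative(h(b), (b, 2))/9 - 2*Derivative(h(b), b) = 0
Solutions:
 h(b) = C1 + C2/b^(11/7)


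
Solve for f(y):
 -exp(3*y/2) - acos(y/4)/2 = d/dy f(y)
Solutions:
 f(y) = C1 - y*acos(y/4)/2 + sqrt(16 - y^2)/2 - 2*exp(3*y/2)/3


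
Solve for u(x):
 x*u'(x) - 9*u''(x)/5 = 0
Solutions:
 u(x) = C1 + C2*erfi(sqrt(10)*x/6)


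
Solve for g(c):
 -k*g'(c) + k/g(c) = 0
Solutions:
 g(c) = -sqrt(C1 + 2*c)
 g(c) = sqrt(C1 + 2*c)


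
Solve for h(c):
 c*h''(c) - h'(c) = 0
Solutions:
 h(c) = C1 + C2*c^2


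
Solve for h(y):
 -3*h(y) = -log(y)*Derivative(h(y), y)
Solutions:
 h(y) = C1*exp(3*li(y))


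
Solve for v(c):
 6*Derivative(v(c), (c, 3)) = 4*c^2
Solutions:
 v(c) = C1 + C2*c + C3*c^2 + c^5/90


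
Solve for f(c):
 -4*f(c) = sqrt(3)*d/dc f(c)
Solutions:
 f(c) = C1*exp(-4*sqrt(3)*c/3)


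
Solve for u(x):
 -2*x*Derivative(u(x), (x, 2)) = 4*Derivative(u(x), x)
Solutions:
 u(x) = C1 + C2/x


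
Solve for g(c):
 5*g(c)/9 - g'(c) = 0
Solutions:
 g(c) = C1*exp(5*c/9)


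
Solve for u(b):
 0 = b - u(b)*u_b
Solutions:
 u(b) = -sqrt(C1 + b^2)
 u(b) = sqrt(C1 + b^2)


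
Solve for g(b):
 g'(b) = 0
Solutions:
 g(b) = C1


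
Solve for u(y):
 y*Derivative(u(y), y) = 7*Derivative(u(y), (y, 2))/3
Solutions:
 u(y) = C1 + C2*erfi(sqrt(42)*y/14)


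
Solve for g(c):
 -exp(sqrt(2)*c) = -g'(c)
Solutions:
 g(c) = C1 + sqrt(2)*exp(sqrt(2)*c)/2


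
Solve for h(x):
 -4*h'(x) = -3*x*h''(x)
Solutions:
 h(x) = C1 + C2*x^(7/3)


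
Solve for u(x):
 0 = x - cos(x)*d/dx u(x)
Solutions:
 u(x) = C1 + Integral(x/cos(x), x)


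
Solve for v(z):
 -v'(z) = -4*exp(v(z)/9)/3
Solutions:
 v(z) = 9*log(-1/(C1 + 4*z)) + 27*log(3)


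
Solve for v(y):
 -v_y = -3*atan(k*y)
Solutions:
 v(y) = C1 + 3*Piecewise((y*atan(k*y) - log(k^2*y^2 + 1)/(2*k), Ne(k, 0)), (0, True))


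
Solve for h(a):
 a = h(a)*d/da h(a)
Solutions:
 h(a) = -sqrt(C1 + a^2)
 h(a) = sqrt(C1 + a^2)


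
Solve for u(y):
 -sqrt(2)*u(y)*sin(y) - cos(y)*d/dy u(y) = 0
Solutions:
 u(y) = C1*cos(y)^(sqrt(2))


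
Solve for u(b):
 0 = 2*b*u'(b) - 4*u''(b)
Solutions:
 u(b) = C1 + C2*erfi(b/2)


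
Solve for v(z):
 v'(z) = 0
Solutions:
 v(z) = C1


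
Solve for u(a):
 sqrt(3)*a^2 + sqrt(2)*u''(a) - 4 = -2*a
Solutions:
 u(a) = C1 + C2*a - sqrt(6)*a^4/24 - sqrt(2)*a^3/6 + sqrt(2)*a^2


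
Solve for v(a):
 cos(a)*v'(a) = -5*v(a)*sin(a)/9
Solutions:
 v(a) = C1*cos(a)^(5/9)


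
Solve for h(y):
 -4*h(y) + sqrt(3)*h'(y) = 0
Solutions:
 h(y) = C1*exp(4*sqrt(3)*y/3)


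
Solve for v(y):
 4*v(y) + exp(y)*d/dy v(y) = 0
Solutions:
 v(y) = C1*exp(4*exp(-y))


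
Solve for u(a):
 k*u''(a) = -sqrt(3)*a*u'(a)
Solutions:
 u(a) = C1 + C2*sqrt(k)*erf(sqrt(2)*3^(1/4)*a*sqrt(1/k)/2)


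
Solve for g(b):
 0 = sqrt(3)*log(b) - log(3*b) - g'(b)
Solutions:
 g(b) = C1 - b*log(b) + sqrt(3)*b*log(b) - sqrt(3)*b - b*log(3) + b


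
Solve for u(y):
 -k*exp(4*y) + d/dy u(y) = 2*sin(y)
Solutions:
 u(y) = C1 + k*exp(4*y)/4 - 2*cos(y)


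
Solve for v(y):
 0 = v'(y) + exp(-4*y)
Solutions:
 v(y) = C1 + exp(-4*y)/4


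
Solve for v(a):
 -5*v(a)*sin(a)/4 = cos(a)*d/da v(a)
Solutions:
 v(a) = C1*cos(a)^(5/4)


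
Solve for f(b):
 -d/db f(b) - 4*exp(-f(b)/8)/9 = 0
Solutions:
 f(b) = 8*log(C1 - b/18)


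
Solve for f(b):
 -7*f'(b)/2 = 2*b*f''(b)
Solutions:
 f(b) = C1 + C2/b^(3/4)


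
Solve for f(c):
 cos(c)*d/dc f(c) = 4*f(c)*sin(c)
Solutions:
 f(c) = C1/cos(c)^4


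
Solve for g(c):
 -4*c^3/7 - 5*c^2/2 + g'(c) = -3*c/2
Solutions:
 g(c) = C1 + c^4/7 + 5*c^3/6 - 3*c^2/4


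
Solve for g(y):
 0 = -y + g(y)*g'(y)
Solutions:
 g(y) = -sqrt(C1 + y^2)
 g(y) = sqrt(C1 + y^2)


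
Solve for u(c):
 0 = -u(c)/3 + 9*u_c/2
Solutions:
 u(c) = C1*exp(2*c/27)


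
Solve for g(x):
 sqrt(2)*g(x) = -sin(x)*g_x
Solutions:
 g(x) = C1*(cos(x) + 1)^(sqrt(2)/2)/(cos(x) - 1)^(sqrt(2)/2)


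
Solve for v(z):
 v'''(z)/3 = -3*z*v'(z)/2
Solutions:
 v(z) = C1 + Integral(C2*airyai(-6^(2/3)*z/2) + C3*airybi(-6^(2/3)*z/2), z)


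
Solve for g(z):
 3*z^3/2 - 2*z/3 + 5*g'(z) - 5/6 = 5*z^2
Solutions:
 g(z) = C1 - 3*z^4/40 + z^3/3 + z^2/15 + z/6


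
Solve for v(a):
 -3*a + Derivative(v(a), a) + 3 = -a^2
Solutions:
 v(a) = C1 - a^3/3 + 3*a^2/2 - 3*a


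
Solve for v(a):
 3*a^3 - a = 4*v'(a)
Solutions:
 v(a) = C1 + 3*a^4/16 - a^2/8


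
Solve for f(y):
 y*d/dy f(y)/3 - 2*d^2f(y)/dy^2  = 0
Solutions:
 f(y) = C1 + C2*erfi(sqrt(3)*y/6)


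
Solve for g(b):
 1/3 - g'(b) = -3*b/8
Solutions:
 g(b) = C1 + 3*b^2/16 + b/3


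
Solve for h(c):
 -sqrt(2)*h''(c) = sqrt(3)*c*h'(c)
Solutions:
 h(c) = C1 + C2*erf(6^(1/4)*c/2)


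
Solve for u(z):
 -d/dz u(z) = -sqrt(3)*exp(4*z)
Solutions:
 u(z) = C1 + sqrt(3)*exp(4*z)/4


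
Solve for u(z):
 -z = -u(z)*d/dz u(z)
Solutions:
 u(z) = -sqrt(C1 + z^2)
 u(z) = sqrt(C1 + z^2)


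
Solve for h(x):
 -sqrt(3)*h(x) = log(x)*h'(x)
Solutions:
 h(x) = C1*exp(-sqrt(3)*li(x))


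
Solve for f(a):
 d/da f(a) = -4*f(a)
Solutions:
 f(a) = C1*exp(-4*a)


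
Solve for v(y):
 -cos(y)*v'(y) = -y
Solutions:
 v(y) = C1 + Integral(y/cos(y), y)


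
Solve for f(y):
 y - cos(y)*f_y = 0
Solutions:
 f(y) = C1 + Integral(y/cos(y), y)


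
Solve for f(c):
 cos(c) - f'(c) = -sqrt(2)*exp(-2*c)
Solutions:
 f(c) = C1 + sin(c) - sqrt(2)*exp(-2*c)/2


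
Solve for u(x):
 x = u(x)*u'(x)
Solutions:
 u(x) = -sqrt(C1 + x^2)
 u(x) = sqrt(C1 + x^2)


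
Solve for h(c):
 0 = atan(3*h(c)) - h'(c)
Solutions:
 Integral(1/atan(3*_y), (_y, h(c))) = C1 + c


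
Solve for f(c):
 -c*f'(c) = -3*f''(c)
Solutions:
 f(c) = C1 + C2*erfi(sqrt(6)*c/6)


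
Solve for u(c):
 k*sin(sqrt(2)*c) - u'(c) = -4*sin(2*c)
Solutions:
 u(c) = C1 - sqrt(2)*k*cos(sqrt(2)*c)/2 - 2*cos(2*c)


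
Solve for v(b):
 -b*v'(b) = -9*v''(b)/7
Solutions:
 v(b) = C1 + C2*erfi(sqrt(14)*b/6)


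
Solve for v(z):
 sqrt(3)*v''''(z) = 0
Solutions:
 v(z) = C1 + C2*z + C3*z^2 + C4*z^3


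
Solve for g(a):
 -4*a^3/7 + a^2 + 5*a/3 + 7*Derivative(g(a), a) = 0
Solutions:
 g(a) = C1 + a^4/49 - a^3/21 - 5*a^2/42


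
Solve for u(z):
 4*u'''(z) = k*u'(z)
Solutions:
 u(z) = C1 + C2*exp(-sqrt(k)*z/2) + C3*exp(sqrt(k)*z/2)


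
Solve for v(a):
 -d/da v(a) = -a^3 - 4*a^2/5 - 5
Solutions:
 v(a) = C1 + a^4/4 + 4*a^3/15 + 5*a


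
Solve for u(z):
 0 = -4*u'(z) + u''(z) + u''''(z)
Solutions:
 u(z) = C1 + C2*exp(z*(-3*(2 + sqrt(327)/9)^(1/3) + (2 + sqrt(327)/9)^(-1/3))/6)*sin(sqrt(3)*z*((2 + sqrt(327)/9)^(-1/3) + 3*(2 + sqrt(327)/9)^(1/3))/6) + C3*exp(z*(-3*(2 + sqrt(327)/9)^(1/3) + (2 + sqrt(327)/9)^(-1/3))/6)*cos(sqrt(3)*z*((2 + sqrt(327)/9)^(-1/3) + 3*(2 + sqrt(327)/9)^(1/3))/6) + C4*exp(z*(-1/(3*(2 + sqrt(327)/9)^(1/3)) + (2 + sqrt(327)/9)^(1/3)))


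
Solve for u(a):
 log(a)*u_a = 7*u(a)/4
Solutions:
 u(a) = C1*exp(7*li(a)/4)


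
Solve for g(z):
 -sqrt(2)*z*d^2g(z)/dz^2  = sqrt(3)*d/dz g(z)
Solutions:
 g(z) = C1 + C2*z^(1 - sqrt(6)/2)


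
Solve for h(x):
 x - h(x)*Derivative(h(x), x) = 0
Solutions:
 h(x) = -sqrt(C1 + x^2)
 h(x) = sqrt(C1 + x^2)


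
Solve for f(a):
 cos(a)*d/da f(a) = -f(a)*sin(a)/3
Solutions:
 f(a) = C1*cos(a)^(1/3)


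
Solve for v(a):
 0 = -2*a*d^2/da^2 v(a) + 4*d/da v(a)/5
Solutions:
 v(a) = C1 + C2*a^(7/5)


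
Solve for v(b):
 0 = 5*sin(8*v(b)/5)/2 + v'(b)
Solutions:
 5*b/2 + 5*log(cos(8*v(b)/5) - 1)/16 - 5*log(cos(8*v(b)/5) + 1)/16 = C1


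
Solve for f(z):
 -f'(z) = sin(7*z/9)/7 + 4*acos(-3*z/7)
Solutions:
 f(z) = C1 - 4*z*acos(-3*z/7) - 4*sqrt(49 - 9*z^2)/3 + 9*cos(7*z/9)/49


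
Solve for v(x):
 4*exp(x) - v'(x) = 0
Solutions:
 v(x) = C1 + 4*exp(x)


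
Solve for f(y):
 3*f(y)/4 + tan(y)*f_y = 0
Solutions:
 f(y) = C1/sin(y)^(3/4)


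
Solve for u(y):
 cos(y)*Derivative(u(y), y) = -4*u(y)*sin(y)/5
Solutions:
 u(y) = C1*cos(y)^(4/5)


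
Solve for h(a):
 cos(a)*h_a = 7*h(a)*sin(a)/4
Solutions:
 h(a) = C1/cos(a)^(7/4)


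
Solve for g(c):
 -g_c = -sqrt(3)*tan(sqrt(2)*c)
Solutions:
 g(c) = C1 - sqrt(6)*log(cos(sqrt(2)*c))/2


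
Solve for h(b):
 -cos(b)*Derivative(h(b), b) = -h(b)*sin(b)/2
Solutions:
 h(b) = C1/sqrt(cos(b))


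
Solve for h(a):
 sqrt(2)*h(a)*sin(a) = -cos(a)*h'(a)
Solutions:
 h(a) = C1*cos(a)^(sqrt(2))


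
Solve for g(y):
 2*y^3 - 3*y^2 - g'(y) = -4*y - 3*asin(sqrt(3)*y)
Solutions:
 g(y) = C1 + y^4/2 - y^3 + 2*y^2 + 3*y*asin(sqrt(3)*y) + sqrt(3)*sqrt(1 - 3*y^2)


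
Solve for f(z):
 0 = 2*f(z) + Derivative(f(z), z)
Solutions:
 f(z) = C1*exp(-2*z)


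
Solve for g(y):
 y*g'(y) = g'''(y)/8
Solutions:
 g(y) = C1 + Integral(C2*airyai(2*y) + C3*airybi(2*y), y)


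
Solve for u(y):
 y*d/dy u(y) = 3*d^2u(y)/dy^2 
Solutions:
 u(y) = C1 + C2*erfi(sqrt(6)*y/6)


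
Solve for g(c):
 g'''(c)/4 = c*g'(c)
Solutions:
 g(c) = C1 + Integral(C2*airyai(2^(2/3)*c) + C3*airybi(2^(2/3)*c), c)


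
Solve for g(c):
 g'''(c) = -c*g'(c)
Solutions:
 g(c) = C1 + Integral(C2*airyai(-c) + C3*airybi(-c), c)


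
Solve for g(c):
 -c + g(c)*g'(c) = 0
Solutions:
 g(c) = -sqrt(C1 + c^2)
 g(c) = sqrt(C1 + c^2)


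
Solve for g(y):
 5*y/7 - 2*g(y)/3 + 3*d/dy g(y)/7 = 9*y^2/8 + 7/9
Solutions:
 g(y) = C1*exp(14*y/9) - 27*y^2/16 - 123*y/112 - 8809/4704


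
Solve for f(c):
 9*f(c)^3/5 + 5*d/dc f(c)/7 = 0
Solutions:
 f(c) = -5*sqrt(2)*sqrt(-1/(C1 - 63*c))/2
 f(c) = 5*sqrt(2)*sqrt(-1/(C1 - 63*c))/2


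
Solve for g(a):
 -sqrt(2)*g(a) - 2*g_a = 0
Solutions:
 g(a) = C1*exp(-sqrt(2)*a/2)


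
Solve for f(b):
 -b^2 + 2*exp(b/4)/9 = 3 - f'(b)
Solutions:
 f(b) = C1 + b^3/3 + 3*b - 8*exp(b/4)/9


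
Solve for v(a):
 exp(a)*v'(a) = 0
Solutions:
 v(a) = C1


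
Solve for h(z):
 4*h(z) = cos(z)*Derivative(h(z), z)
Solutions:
 h(z) = C1*(sin(z)^2 + 2*sin(z) + 1)/(sin(z)^2 - 2*sin(z) + 1)


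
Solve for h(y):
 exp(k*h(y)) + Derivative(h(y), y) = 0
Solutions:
 h(y) = Piecewise((log(1/(C1*k + k*y))/k, Ne(k, 0)), (nan, True))
 h(y) = Piecewise((C1 - y, Eq(k, 0)), (nan, True))


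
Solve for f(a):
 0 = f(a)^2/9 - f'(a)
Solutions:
 f(a) = -9/(C1 + a)


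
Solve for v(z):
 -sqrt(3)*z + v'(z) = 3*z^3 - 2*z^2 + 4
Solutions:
 v(z) = C1 + 3*z^4/4 - 2*z^3/3 + sqrt(3)*z^2/2 + 4*z


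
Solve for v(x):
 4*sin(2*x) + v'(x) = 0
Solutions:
 v(x) = C1 + 2*cos(2*x)


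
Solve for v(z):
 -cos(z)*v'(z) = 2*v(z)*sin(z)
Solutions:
 v(z) = C1*cos(z)^2


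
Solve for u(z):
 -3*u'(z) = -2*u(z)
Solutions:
 u(z) = C1*exp(2*z/3)


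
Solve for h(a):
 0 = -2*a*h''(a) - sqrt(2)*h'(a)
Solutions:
 h(a) = C1 + C2*a^(1 - sqrt(2)/2)


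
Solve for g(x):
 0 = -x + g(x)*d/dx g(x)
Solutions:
 g(x) = -sqrt(C1 + x^2)
 g(x) = sqrt(C1 + x^2)


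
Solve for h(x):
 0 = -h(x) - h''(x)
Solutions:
 h(x) = C1*sin(x) + C2*cos(x)


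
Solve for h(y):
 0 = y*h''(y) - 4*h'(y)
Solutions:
 h(y) = C1 + C2*y^5


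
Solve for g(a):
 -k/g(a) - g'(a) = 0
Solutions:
 g(a) = -sqrt(C1 - 2*a*k)
 g(a) = sqrt(C1 - 2*a*k)


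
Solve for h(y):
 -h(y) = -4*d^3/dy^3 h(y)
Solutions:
 h(y) = C3*exp(2^(1/3)*y/2) + (C1*sin(2^(1/3)*sqrt(3)*y/4) + C2*cos(2^(1/3)*sqrt(3)*y/4))*exp(-2^(1/3)*y/4)


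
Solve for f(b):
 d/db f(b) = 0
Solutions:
 f(b) = C1


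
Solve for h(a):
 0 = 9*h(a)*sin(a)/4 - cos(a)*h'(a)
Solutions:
 h(a) = C1/cos(a)^(9/4)


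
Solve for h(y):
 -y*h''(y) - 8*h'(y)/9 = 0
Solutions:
 h(y) = C1 + C2*y^(1/9)


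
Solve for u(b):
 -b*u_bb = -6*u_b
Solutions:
 u(b) = C1 + C2*b^7


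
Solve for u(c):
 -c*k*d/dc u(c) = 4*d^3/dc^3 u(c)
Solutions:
 u(c) = C1 + Integral(C2*airyai(2^(1/3)*c*(-k)^(1/3)/2) + C3*airybi(2^(1/3)*c*(-k)^(1/3)/2), c)


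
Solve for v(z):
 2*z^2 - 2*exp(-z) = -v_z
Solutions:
 v(z) = C1 - 2*z^3/3 - 2*exp(-z)


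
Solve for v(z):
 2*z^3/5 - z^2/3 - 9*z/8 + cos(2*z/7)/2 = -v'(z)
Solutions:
 v(z) = C1 - z^4/10 + z^3/9 + 9*z^2/16 - 7*sin(2*z/7)/4


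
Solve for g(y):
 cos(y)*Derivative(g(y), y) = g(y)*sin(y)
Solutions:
 g(y) = C1/cos(y)


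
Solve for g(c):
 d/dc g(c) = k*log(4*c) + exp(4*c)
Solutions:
 g(c) = C1 + c*k*log(c) + c*k*(-1 + 2*log(2)) + exp(4*c)/4


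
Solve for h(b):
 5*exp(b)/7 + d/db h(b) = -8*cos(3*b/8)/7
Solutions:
 h(b) = C1 - 5*exp(b)/7 - 64*sin(3*b/8)/21


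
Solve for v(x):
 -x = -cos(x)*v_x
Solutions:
 v(x) = C1 + Integral(x/cos(x), x)


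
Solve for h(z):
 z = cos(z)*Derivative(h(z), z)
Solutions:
 h(z) = C1 + Integral(z/cos(z), z)


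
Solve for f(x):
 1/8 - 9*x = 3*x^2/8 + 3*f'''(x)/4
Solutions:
 f(x) = C1 + C2*x + C3*x^2 - x^5/120 - x^4/2 + x^3/36


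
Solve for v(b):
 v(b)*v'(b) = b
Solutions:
 v(b) = -sqrt(C1 + b^2)
 v(b) = sqrt(C1 + b^2)


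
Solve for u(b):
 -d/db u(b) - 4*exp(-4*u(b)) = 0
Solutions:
 u(b) = log(-I*(C1 - 16*b)^(1/4))
 u(b) = log(I*(C1 - 16*b)^(1/4))
 u(b) = log(-(C1 - 16*b)^(1/4))
 u(b) = log(C1 - 16*b)/4


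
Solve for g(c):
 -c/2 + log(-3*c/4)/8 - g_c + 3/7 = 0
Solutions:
 g(c) = C1 - c^2/4 + c*log(-c)/8 + c*(-14*log(2) + 7*log(3) + 17)/56


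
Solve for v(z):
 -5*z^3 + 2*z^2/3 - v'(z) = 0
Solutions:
 v(z) = C1 - 5*z^4/4 + 2*z^3/9


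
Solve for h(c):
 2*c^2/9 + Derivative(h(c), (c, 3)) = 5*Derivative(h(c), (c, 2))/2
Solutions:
 h(c) = C1 + C2*c + C3*exp(5*c/2) + c^4/135 + 8*c^3/675 + 16*c^2/1125


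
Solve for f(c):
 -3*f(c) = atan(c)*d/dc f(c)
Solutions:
 f(c) = C1*exp(-3*Integral(1/atan(c), c))


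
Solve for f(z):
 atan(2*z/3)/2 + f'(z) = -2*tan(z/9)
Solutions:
 f(z) = C1 - z*atan(2*z/3)/2 + 3*log(4*z^2 + 9)/8 + 18*log(cos(z/9))


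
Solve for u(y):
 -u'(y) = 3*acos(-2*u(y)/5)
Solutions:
 Integral(1/acos(-2*_y/5), (_y, u(y))) = C1 - 3*y


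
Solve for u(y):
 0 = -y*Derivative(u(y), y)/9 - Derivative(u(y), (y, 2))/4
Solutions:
 u(y) = C1 + C2*erf(sqrt(2)*y/3)


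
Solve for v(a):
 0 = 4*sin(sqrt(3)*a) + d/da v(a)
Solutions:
 v(a) = C1 + 4*sqrt(3)*cos(sqrt(3)*a)/3


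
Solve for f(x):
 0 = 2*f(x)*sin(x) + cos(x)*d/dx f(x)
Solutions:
 f(x) = C1*cos(x)^2


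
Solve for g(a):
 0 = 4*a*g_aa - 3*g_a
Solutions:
 g(a) = C1 + C2*a^(7/4)


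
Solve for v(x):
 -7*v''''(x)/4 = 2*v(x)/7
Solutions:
 v(x) = (C1*sin(2^(1/4)*sqrt(7)*x/7) + C2*cos(2^(1/4)*sqrt(7)*x/7))*exp(-2^(1/4)*sqrt(7)*x/7) + (C3*sin(2^(1/4)*sqrt(7)*x/7) + C4*cos(2^(1/4)*sqrt(7)*x/7))*exp(2^(1/4)*sqrt(7)*x/7)


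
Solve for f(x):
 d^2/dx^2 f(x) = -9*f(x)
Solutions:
 f(x) = C1*sin(3*x) + C2*cos(3*x)


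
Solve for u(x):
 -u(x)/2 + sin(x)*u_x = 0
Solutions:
 u(x) = C1*(cos(x) - 1)^(1/4)/(cos(x) + 1)^(1/4)


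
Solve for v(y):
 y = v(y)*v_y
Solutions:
 v(y) = -sqrt(C1 + y^2)
 v(y) = sqrt(C1 + y^2)


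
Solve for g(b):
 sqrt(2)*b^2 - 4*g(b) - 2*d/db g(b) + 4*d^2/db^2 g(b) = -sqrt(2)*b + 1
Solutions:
 g(b) = C1*exp(b*(1 - sqrt(17))/4) + C2*exp(b*(1 + sqrt(17))/4) + sqrt(2)*b^2/4 - 1/4 + sqrt(2)/2


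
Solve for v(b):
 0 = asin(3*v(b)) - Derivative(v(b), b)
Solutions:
 Integral(1/asin(3*_y), (_y, v(b))) = C1 + b


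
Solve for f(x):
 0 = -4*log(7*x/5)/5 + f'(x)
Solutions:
 f(x) = C1 + 4*x*log(x)/5 - 4*x*log(5)/5 - 4*x/5 + 4*x*log(7)/5


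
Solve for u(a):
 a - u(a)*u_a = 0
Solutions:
 u(a) = -sqrt(C1 + a^2)
 u(a) = sqrt(C1 + a^2)


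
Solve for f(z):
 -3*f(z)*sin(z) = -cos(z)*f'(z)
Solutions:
 f(z) = C1/cos(z)^3


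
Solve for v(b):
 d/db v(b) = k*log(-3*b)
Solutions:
 v(b) = C1 + b*k*log(-b) + b*k*(-1 + log(3))


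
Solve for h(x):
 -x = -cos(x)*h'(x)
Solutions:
 h(x) = C1 + Integral(x/cos(x), x)


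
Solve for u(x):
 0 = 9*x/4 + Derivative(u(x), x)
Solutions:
 u(x) = C1 - 9*x^2/8


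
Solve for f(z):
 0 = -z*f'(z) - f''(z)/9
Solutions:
 f(z) = C1 + C2*erf(3*sqrt(2)*z/2)


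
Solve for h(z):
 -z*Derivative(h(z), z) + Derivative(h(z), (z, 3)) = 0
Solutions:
 h(z) = C1 + Integral(C2*airyai(z) + C3*airybi(z), z)


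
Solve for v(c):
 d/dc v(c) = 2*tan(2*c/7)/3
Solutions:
 v(c) = C1 - 7*log(cos(2*c/7))/3


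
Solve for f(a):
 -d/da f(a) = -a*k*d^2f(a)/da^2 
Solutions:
 f(a) = C1 + a^(((re(k) + 1)*re(k) + im(k)^2)/(re(k)^2 + im(k)^2))*(C2*sin(log(a)*Abs(im(k))/(re(k)^2 + im(k)^2)) + C3*cos(log(a)*im(k)/(re(k)^2 + im(k)^2)))


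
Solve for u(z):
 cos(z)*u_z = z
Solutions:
 u(z) = C1 + Integral(z/cos(z), z)


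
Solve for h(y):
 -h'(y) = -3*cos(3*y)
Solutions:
 h(y) = C1 + sin(3*y)


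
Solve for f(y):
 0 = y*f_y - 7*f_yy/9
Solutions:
 f(y) = C1 + C2*erfi(3*sqrt(14)*y/14)


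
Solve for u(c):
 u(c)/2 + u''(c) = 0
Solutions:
 u(c) = C1*sin(sqrt(2)*c/2) + C2*cos(sqrt(2)*c/2)


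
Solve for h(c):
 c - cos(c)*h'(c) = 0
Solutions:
 h(c) = C1 + Integral(c/cos(c), c)


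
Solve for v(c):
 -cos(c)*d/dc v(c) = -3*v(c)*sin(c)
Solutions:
 v(c) = C1/cos(c)^3


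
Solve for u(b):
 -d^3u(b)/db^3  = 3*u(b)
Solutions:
 u(b) = C3*exp(-3^(1/3)*b) + (C1*sin(3^(5/6)*b/2) + C2*cos(3^(5/6)*b/2))*exp(3^(1/3)*b/2)


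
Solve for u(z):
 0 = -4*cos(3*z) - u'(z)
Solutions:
 u(z) = C1 - 4*sin(3*z)/3


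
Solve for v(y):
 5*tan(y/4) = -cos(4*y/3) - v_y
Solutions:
 v(y) = C1 + 20*log(cos(y/4)) - 3*sin(4*y/3)/4


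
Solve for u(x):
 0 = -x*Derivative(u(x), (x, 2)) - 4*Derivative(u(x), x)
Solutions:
 u(x) = C1 + C2/x^3


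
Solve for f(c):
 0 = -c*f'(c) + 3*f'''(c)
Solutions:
 f(c) = C1 + Integral(C2*airyai(3^(2/3)*c/3) + C3*airybi(3^(2/3)*c/3), c)


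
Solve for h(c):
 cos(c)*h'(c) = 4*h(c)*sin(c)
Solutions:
 h(c) = C1/cos(c)^4


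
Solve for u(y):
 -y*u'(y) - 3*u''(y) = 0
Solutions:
 u(y) = C1 + C2*erf(sqrt(6)*y/6)


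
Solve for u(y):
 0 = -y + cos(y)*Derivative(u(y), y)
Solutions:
 u(y) = C1 + Integral(y/cos(y), y)


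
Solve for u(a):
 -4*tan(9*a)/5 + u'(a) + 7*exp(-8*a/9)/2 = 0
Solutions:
 u(a) = C1 + 2*log(tan(9*a)^2 + 1)/45 + 63*exp(-8*a/9)/16


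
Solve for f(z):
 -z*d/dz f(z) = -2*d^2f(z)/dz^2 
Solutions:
 f(z) = C1 + C2*erfi(z/2)


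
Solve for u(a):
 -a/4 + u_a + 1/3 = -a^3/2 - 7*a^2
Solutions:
 u(a) = C1 - a^4/8 - 7*a^3/3 + a^2/8 - a/3


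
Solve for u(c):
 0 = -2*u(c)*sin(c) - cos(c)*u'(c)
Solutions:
 u(c) = C1*cos(c)^2


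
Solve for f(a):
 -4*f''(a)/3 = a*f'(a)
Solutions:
 f(a) = C1 + C2*erf(sqrt(6)*a/4)


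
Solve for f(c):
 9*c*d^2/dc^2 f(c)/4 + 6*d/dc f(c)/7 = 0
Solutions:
 f(c) = C1 + C2*c^(13/21)


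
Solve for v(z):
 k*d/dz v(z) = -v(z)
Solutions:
 v(z) = C1*exp(-z/k)


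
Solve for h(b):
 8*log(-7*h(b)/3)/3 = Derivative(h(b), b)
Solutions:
 -3*Integral(1/(log(-_y) - log(3) + log(7)), (_y, h(b)))/8 = C1 - b


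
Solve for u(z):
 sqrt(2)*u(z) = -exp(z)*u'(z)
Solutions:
 u(z) = C1*exp(sqrt(2)*exp(-z))


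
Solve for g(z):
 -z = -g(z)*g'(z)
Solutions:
 g(z) = -sqrt(C1 + z^2)
 g(z) = sqrt(C1 + z^2)


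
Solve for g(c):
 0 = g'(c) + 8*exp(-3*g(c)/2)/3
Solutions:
 g(c) = 2*log(C1 - 4*c)/3
 g(c) = 2*log((-1 - sqrt(3)*I)*(C1 - 4*c)^(1/3)/2)
 g(c) = 2*log((-1 + sqrt(3)*I)*(C1 - 4*c)^(1/3)/2)


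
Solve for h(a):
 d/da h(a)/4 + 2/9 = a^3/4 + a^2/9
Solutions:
 h(a) = C1 + a^4/4 + 4*a^3/27 - 8*a/9


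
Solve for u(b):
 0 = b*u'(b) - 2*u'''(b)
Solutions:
 u(b) = C1 + Integral(C2*airyai(2^(2/3)*b/2) + C3*airybi(2^(2/3)*b/2), b)


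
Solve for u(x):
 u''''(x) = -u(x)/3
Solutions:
 u(x) = (C1*sin(sqrt(2)*3^(3/4)*x/6) + C2*cos(sqrt(2)*3^(3/4)*x/6))*exp(-sqrt(2)*3^(3/4)*x/6) + (C3*sin(sqrt(2)*3^(3/4)*x/6) + C4*cos(sqrt(2)*3^(3/4)*x/6))*exp(sqrt(2)*3^(3/4)*x/6)


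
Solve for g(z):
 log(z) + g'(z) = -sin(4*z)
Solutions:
 g(z) = C1 - z*log(z) + z + cos(4*z)/4


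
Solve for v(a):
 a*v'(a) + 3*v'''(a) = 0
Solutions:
 v(a) = C1 + Integral(C2*airyai(-3^(2/3)*a/3) + C3*airybi(-3^(2/3)*a/3), a)


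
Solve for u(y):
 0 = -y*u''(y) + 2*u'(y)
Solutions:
 u(y) = C1 + C2*y^3


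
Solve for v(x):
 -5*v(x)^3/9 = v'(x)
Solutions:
 v(x) = -3*sqrt(2)*sqrt(-1/(C1 - 5*x))/2
 v(x) = 3*sqrt(2)*sqrt(-1/(C1 - 5*x))/2


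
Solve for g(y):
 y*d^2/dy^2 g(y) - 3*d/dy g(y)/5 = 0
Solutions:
 g(y) = C1 + C2*y^(8/5)


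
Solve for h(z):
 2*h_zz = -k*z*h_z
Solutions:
 h(z) = Piecewise((-sqrt(pi)*C1*erf(sqrt(k)*z/2)/sqrt(k) - C2, (k > 0) | (k < 0)), (-C1*z - C2, True))


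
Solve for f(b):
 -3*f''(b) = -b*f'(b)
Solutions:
 f(b) = C1 + C2*erfi(sqrt(6)*b/6)


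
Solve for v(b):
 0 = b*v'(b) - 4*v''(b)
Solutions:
 v(b) = C1 + C2*erfi(sqrt(2)*b/4)


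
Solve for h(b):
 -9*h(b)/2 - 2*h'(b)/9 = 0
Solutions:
 h(b) = C1*exp(-81*b/4)


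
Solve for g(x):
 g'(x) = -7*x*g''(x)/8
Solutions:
 g(x) = C1 + C2/x^(1/7)


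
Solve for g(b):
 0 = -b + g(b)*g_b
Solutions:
 g(b) = -sqrt(C1 + b^2)
 g(b) = sqrt(C1 + b^2)


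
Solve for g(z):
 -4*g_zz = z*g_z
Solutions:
 g(z) = C1 + C2*erf(sqrt(2)*z/4)


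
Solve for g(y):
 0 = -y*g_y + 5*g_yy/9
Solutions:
 g(y) = C1 + C2*erfi(3*sqrt(10)*y/10)


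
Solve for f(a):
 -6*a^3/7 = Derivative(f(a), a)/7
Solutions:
 f(a) = C1 - 3*a^4/2


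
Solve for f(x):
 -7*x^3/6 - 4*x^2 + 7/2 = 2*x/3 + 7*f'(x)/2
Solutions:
 f(x) = C1 - x^4/12 - 8*x^3/21 - 2*x^2/21 + x


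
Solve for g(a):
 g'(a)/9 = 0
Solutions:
 g(a) = C1


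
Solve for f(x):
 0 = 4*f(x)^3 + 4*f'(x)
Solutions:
 f(x) = -sqrt(2)*sqrt(-1/(C1 - x))/2
 f(x) = sqrt(2)*sqrt(-1/(C1 - x))/2


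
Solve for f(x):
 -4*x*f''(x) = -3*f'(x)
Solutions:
 f(x) = C1 + C2*x^(7/4)


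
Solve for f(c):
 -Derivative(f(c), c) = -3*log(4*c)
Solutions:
 f(c) = C1 + 3*c*log(c) - 3*c + c*log(64)


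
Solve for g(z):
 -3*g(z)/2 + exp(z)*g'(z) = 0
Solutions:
 g(z) = C1*exp(-3*exp(-z)/2)


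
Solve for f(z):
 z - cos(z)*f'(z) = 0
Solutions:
 f(z) = C1 + Integral(z/cos(z), z)


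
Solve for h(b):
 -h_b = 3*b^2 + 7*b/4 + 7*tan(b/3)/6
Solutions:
 h(b) = C1 - b^3 - 7*b^2/8 + 7*log(cos(b/3))/2


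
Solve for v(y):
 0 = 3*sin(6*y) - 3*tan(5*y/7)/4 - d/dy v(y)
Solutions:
 v(y) = C1 + 21*log(cos(5*y/7))/20 - cos(6*y)/2


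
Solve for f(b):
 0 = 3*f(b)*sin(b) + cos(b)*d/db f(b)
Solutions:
 f(b) = C1*cos(b)^3


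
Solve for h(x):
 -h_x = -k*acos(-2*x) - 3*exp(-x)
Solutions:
 h(x) = C1 + k*x*acos(-2*x) + k*sqrt(1 - 4*x^2)/2 - 3*exp(-x)


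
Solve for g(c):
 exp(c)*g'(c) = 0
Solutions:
 g(c) = C1


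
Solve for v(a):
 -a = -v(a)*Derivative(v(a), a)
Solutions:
 v(a) = -sqrt(C1 + a^2)
 v(a) = sqrt(C1 + a^2)


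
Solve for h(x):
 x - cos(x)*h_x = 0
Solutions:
 h(x) = C1 + Integral(x/cos(x), x)


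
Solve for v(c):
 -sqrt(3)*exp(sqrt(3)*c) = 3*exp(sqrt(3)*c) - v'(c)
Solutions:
 v(c) = C1 + exp(sqrt(3)*c) + sqrt(3)*exp(sqrt(3)*c)


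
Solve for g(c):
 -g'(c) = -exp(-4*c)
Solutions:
 g(c) = C1 - exp(-4*c)/4


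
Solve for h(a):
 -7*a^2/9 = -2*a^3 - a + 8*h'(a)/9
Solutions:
 h(a) = C1 + 9*a^4/16 - 7*a^3/24 + 9*a^2/16


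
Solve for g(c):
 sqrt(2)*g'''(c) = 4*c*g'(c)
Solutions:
 g(c) = C1 + Integral(C2*airyai(sqrt(2)*c) + C3*airybi(sqrt(2)*c), c)


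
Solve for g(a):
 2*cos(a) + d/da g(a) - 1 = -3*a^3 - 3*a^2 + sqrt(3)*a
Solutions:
 g(a) = C1 - 3*a^4/4 - a^3 + sqrt(3)*a^2/2 + a - 2*sin(a)


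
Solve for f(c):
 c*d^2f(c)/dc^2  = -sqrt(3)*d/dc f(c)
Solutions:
 f(c) = C1 + C2*c^(1 - sqrt(3))


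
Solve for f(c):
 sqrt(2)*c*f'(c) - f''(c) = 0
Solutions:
 f(c) = C1 + C2*erfi(2^(3/4)*c/2)


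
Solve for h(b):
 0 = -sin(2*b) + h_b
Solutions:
 h(b) = C1 - cos(2*b)/2


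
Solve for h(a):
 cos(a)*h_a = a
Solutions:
 h(a) = C1 + Integral(a/cos(a), a)


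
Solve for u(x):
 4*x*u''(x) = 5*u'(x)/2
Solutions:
 u(x) = C1 + C2*x^(13/8)


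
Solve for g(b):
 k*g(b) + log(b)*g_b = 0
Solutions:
 g(b) = C1*exp(-k*li(b))


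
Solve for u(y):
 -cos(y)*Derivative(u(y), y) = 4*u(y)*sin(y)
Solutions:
 u(y) = C1*cos(y)^4


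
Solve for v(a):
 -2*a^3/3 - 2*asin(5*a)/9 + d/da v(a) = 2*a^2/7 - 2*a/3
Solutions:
 v(a) = C1 + a^4/6 + 2*a^3/21 - a^2/3 + 2*a*asin(5*a)/9 + 2*sqrt(1 - 25*a^2)/45


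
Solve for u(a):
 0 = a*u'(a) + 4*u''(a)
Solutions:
 u(a) = C1 + C2*erf(sqrt(2)*a/4)


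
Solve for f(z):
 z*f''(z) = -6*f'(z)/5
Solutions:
 f(z) = C1 + C2/z^(1/5)


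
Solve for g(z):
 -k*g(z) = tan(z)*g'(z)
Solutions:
 g(z) = C1*exp(-k*log(sin(z)))


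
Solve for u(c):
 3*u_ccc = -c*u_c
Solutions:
 u(c) = C1 + Integral(C2*airyai(-3^(2/3)*c/3) + C3*airybi(-3^(2/3)*c/3), c)


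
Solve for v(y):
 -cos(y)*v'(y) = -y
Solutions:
 v(y) = C1 + Integral(y/cos(y), y)


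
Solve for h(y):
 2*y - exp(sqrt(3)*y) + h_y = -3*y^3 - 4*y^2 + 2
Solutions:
 h(y) = C1 - 3*y^4/4 - 4*y^3/3 - y^2 + 2*y + sqrt(3)*exp(sqrt(3)*y)/3


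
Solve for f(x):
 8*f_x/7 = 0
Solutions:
 f(x) = C1


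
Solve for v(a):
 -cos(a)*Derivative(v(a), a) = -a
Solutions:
 v(a) = C1 + Integral(a/cos(a), a)


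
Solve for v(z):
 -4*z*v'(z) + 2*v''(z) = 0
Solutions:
 v(z) = C1 + C2*erfi(z)


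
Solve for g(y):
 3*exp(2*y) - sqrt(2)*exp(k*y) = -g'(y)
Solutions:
 g(y) = C1 - 3*exp(2*y)/2 + sqrt(2)*exp(k*y)/k


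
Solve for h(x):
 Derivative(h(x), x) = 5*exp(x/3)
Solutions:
 h(x) = C1 + 15*exp(x/3)


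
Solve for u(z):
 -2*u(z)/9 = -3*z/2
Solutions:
 u(z) = 27*z/4


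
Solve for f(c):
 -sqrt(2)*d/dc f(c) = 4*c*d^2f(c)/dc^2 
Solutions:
 f(c) = C1 + C2*c^(1 - sqrt(2)/4)


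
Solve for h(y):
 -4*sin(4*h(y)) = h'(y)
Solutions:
 h(y) = -acos((-C1 - exp(32*y))/(C1 - exp(32*y)))/4 + pi/2
 h(y) = acos((-C1 - exp(32*y))/(C1 - exp(32*y)))/4


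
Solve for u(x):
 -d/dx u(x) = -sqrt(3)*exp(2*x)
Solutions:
 u(x) = C1 + sqrt(3)*exp(2*x)/2


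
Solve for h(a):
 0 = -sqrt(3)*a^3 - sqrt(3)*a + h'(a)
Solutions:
 h(a) = C1 + sqrt(3)*a^4/4 + sqrt(3)*a^2/2


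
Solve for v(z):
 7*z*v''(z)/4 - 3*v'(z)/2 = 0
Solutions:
 v(z) = C1 + C2*z^(13/7)


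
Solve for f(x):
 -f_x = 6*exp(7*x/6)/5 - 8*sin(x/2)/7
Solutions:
 f(x) = C1 - 36*exp(7*x/6)/35 - 16*cos(x/2)/7


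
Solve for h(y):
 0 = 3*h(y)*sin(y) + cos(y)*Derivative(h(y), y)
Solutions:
 h(y) = C1*cos(y)^3


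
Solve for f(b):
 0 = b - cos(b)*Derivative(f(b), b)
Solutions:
 f(b) = C1 + Integral(b/cos(b), b)


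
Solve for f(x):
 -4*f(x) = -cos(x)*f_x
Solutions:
 f(x) = C1*(sin(x)^2 + 2*sin(x) + 1)/(sin(x)^2 - 2*sin(x) + 1)


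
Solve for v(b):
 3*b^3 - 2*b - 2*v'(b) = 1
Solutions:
 v(b) = C1 + 3*b^4/8 - b^2/2 - b/2


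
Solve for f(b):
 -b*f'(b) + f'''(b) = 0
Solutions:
 f(b) = C1 + Integral(C2*airyai(b) + C3*airybi(b), b)


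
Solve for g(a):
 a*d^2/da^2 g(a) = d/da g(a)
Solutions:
 g(a) = C1 + C2*a^2


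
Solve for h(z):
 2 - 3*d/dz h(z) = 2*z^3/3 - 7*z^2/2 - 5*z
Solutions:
 h(z) = C1 - z^4/18 + 7*z^3/18 + 5*z^2/6 + 2*z/3


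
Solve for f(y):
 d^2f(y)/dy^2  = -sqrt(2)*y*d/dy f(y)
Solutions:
 f(y) = C1 + C2*erf(2^(3/4)*y/2)


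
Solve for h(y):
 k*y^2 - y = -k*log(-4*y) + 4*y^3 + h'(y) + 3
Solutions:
 h(y) = C1 + k*y^3/3 + k*y*log(-y) - y^4 - y^2/2 + y*(-k + 2*k*log(2) - 3)


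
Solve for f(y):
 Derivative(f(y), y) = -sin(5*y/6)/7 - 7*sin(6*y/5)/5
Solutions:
 f(y) = C1 + 6*cos(5*y/6)/35 + 7*cos(6*y/5)/6


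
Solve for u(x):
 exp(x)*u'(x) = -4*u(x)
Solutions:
 u(x) = C1*exp(4*exp(-x))


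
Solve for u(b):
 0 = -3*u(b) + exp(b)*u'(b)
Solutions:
 u(b) = C1*exp(-3*exp(-b))


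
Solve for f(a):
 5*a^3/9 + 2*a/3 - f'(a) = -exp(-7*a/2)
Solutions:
 f(a) = C1 + 5*a^4/36 + a^2/3 - 2*exp(-7*a/2)/7


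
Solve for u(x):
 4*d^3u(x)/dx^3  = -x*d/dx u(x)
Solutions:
 u(x) = C1 + Integral(C2*airyai(-2^(1/3)*x/2) + C3*airybi(-2^(1/3)*x/2), x)


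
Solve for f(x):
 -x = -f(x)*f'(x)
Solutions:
 f(x) = -sqrt(C1 + x^2)
 f(x) = sqrt(C1 + x^2)


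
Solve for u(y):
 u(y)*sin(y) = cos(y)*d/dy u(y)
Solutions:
 u(y) = C1/cos(y)


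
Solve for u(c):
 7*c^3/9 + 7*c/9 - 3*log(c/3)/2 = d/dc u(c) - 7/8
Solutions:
 u(c) = C1 + 7*c^4/36 + 7*c^2/18 - 3*c*log(c)/2 + 3*c*log(3)/2 + 19*c/8


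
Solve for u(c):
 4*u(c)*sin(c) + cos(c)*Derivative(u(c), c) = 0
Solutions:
 u(c) = C1*cos(c)^4


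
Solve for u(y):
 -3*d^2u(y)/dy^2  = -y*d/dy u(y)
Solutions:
 u(y) = C1 + C2*erfi(sqrt(6)*y/6)


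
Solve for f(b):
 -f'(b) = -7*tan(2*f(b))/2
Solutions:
 f(b) = -asin(C1*exp(7*b))/2 + pi/2
 f(b) = asin(C1*exp(7*b))/2


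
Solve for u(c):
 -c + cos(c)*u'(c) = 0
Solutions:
 u(c) = C1 + Integral(c/cos(c), c)


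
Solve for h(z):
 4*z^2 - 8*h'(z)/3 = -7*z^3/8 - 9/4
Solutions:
 h(z) = C1 + 21*z^4/256 + z^3/2 + 27*z/32
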